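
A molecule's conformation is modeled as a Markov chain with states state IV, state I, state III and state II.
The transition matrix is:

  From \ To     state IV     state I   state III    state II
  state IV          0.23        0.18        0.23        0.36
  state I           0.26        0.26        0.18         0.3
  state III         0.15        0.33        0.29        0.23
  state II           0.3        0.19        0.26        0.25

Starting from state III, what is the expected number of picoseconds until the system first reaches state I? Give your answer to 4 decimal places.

Let t(s) be the expected number of picoseconds to first reach state I from state s, with t(state I) = 0. Conditioning on the first picosecond:
t(state IV) = 1 + 0.23·t(state IV) + 0.23·t(state III) + 0.36·t(state II)
t(state III) = 1 + 0.15·t(state IV) + 0.29·t(state III) + 0.23·t(state II)
t(state II) = 1 + 0.3·t(state IV) + 0.26·t(state III) + 0.25·t(state II)
Solving: t(state IV) = 4.5237, t(state III) = 3.8101, t(state II) = 4.4637.
Expected picoseconds from state III to state I: 3.8101.

3.8101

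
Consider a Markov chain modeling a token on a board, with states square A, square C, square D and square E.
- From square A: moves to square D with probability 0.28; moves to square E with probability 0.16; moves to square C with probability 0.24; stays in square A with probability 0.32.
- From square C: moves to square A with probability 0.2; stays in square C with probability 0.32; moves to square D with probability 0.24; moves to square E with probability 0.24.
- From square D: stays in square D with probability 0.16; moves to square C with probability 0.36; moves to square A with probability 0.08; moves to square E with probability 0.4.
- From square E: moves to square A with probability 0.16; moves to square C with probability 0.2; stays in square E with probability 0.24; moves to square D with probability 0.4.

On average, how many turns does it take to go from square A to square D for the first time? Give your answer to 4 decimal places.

3.4082

Let t(s) be the expected number of turns to first reach square D from state s, with t(square D) = 0. Conditioning on the first turn:
t(square A) = 1 + 0.32·t(square A) + 0.24·t(square C) + 0.16·t(square E)
t(square C) = 1 + 0.2·t(square A) + 0.32·t(square C) + 0.24·t(square E)
t(square E) = 1 + 0.16·t(square A) + 0.2·t(square C) + 0.24·t(square E)
Solving: t(square A) = 3.4082, t(square C) = 3.5173, t(square E) = 2.9589.
Expected turns from square A to square D: 3.4082.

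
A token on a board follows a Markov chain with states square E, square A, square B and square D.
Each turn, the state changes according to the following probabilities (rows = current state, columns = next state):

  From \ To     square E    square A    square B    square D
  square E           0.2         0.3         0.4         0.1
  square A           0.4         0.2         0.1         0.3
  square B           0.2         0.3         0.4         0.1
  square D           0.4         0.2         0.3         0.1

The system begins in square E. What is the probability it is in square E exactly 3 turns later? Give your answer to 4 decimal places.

Propagate the distribution vector 3 turns from square E.
After 0 turns: (1.0000, 0.0000, 0.0000, 0.0000)
After 1 turn: (0.2000, 0.3000, 0.4000, 0.1000)
After 2 turns: (0.2800, 0.2600, 0.3000, 0.1600)
After 3 turns: (0.2840, 0.2580, 0.3060, 0.1520)
P(in square E after 3 turns) = 0.2840

0.2840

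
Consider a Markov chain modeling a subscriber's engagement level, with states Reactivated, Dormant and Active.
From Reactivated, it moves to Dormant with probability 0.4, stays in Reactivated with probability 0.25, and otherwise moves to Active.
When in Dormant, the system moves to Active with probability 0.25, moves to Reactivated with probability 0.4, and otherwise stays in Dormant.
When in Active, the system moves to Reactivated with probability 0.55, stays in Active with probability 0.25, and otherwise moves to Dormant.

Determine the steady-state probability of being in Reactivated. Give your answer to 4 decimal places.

0.3855

Let the stationary distribution be π with π = πP and π_1 + π_2 + π_3 = 1.
π_1 = 0.25·π_1 + 0.4·π_2 + 0.55·π_3
π_2 = 0.4·π_1 + 0.35·π_2 + 0.2·π_3
Solving with the normalization constraint gives π = (0.3855, 0.3260, 0.2885).
So the stationary probability of Reactivated is 0.3855.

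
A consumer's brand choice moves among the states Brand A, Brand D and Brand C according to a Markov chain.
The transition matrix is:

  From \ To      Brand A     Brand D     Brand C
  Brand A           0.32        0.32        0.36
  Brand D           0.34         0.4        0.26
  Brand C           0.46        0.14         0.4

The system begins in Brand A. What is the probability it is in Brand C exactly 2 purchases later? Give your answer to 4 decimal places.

0.3424

Sum over the intermediate state after 1 purchase:
P = P(Brand A→Brand A)·P(Brand A→Brand C) + P(Brand A→Brand D)·P(Brand D→Brand C) + P(Brand A→Brand C)·P(Brand C→Brand C)
  = 0.32×0.36 + 0.32×0.26 + 0.36×0.4
  = 0.1152 + 0.0832 + 0.1440 = 0.3424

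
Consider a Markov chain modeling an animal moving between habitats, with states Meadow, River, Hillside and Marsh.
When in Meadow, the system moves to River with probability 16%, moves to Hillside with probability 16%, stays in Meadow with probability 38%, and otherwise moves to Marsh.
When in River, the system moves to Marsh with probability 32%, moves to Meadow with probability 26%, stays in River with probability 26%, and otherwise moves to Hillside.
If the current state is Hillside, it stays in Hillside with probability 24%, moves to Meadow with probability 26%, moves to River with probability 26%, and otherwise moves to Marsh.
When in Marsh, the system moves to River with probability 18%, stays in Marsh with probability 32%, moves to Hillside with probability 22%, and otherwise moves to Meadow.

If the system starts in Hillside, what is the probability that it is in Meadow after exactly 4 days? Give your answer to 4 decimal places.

Propagate the distribution vector 4 days from Hillside.
After 0 days: (0.0000, 0.0000, 1.0000, 0.0000)
After 1 day: (0.2600, 0.2600, 0.2400, 0.2400)
After 2 days: (0.2960, 0.2148, 0.1936, 0.2956)
After 3 days: (0.3014, 0.2068, 0.1932, 0.2986)
After 4 days: (0.3021, 0.2060, 0.1934, 0.2985)
P(in Meadow after 4 days) = 0.3021

0.3021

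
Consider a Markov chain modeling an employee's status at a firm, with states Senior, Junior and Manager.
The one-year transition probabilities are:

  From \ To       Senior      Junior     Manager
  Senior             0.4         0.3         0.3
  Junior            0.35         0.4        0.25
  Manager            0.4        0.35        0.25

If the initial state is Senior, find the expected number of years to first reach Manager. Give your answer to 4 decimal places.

Let t(s) be the expected number of years to first reach Manager from state s, with t(Manager) = 0. Conditioning on the first year:
t(Senior) = 1 + 0.4·t(Senior) + 0.3·t(Junior)
t(Junior) = 1 + 0.35·t(Senior) + 0.4·t(Junior)
Solving: t(Senior) = 3.5294, t(Junior) = 3.7255.
Expected years from Senior to Manager: 3.5294.

3.5294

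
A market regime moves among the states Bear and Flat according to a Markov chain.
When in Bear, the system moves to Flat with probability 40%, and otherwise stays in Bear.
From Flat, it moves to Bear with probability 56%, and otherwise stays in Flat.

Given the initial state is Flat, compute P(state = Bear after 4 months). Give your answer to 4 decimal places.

Propagate the distribution vector 4 months from Flat.
After 0 months: (0.0000, 1.0000)
After 1 month: (0.5600, 0.4400)
After 2 months: (0.5824, 0.4176)
After 3 months: (0.5833, 0.4167)
After 4 months: (0.5833, 0.4167)
P(in Bear after 4 months) = 0.5833

0.5833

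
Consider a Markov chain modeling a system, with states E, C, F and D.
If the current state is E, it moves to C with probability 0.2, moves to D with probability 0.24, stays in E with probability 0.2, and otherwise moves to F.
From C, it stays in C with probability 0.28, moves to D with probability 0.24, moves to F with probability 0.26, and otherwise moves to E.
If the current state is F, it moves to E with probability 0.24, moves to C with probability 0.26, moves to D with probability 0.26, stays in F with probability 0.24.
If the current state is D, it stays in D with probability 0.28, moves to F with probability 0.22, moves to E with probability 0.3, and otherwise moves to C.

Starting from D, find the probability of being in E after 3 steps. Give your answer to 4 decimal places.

0.2411

Propagate the distribution vector 3 steps from D.
After 0 steps: (0.0000, 0.0000, 0.0000, 1.0000)
After 1 step: (0.3000, 0.2000, 0.2200, 0.2800)
After 2 steps: (0.2408, 0.2292, 0.2744, 0.2556)
After 3 steps: (0.2411, 0.2348, 0.2684, 0.2557)
P(in E after 3 steps) = 0.2411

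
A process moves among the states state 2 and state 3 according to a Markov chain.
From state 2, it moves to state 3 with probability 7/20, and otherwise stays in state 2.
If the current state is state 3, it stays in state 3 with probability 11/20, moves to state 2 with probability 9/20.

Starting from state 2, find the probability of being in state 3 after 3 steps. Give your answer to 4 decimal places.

Propagate the distribution vector 3 steps from state 2.
After 0 steps: (1.0000, 0.0000)
After 1 step: (0.6500, 0.3500)
After 2 steps: (0.5800, 0.4200)
After 3 steps: (0.5660, 0.4340)
P(in state 3 after 3 steps) = 0.4340

0.4340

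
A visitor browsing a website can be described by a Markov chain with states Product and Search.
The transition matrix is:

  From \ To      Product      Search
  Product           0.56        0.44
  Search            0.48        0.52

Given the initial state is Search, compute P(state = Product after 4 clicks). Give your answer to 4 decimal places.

Propagate the distribution vector 4 clicks from Search.
After 0 clicks: (0.0000, 1.0000)
After 1 click: (0.4800, 0.5200)
After 2 clicks: (0.5184, 0.4816)
After 3 clicks: (0.5215, 0.4785)
After 4 clicks: (0.5217, 0.4783)
P(in Product after 4 clicks) = 0.5217

0.5217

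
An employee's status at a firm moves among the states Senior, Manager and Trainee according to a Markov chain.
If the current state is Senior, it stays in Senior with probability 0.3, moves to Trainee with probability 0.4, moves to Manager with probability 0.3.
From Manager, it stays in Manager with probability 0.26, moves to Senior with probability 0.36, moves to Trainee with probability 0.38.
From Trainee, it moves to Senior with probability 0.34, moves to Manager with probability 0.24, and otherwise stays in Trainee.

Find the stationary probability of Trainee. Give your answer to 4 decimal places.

0.4028

Let the stationary distribution be π with π = πP and π_1 + π_2 + π_3 = 1.
π_1 = 0.3·π_1 + 0.36·π_2 + 0.34·π_3
π_2 = 0.3·π_1 + 0.26·π_2 + 0.24·π_3
Solving with the normalization constraint gives π = (0.3320, 0.2652, 0.4028).
So the stationary probability of Trainee is 0.4028.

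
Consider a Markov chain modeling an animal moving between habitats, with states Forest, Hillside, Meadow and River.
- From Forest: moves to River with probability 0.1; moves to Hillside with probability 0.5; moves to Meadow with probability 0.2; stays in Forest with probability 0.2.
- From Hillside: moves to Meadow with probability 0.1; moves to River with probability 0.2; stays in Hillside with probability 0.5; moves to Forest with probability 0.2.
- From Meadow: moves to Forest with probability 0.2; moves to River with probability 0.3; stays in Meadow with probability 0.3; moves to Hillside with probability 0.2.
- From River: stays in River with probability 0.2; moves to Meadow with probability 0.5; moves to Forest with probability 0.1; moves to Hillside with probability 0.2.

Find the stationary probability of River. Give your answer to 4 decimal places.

Let the stationary distribution be π with π = πP and π_1 + π_2 + π_3 + π_4 = 1.
π_1 = 0.2·π_1 + 0.2·π_2 + 0.2·π_3 + 0.1·π_4
π_2 = 0.5·π_1 + 0.5·π_2 + 0.2·π_3 + 0.2·π_4
π_3 = 0.2·π_1 + 0.1·π_2 + 0.3·π_3 + 0.5·π_4
Solving with the normalization constraint gives π = (0.1793, 0.3625, 0.2510, 0.2072).
So the stationary probability of River is 0.2072.

0.2072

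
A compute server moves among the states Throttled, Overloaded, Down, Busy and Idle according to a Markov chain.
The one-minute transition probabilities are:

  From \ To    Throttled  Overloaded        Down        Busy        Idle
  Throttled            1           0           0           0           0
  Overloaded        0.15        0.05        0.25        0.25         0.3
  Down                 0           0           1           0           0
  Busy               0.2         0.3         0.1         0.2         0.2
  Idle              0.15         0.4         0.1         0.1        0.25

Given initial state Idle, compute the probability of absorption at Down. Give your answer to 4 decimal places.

0.4746

Let h(s) be the probability of absorption at Down starting from transient state s. Then h(Down) = 1 and h(Throttled) = 0. By first-step analysis:
h(Overloaded) = 0.15·0 + 0.05·h(Overloaded) + 0.25·1 + 0.25·h(Busy) + 0.3·h(Idle)
h(Busy) = 0.2·0 + 0.3·h(Overloaded) + 0.1·1 + 0.2·h(Busy) + 0.2·h(Idle)
h(Idle) = 0.15·0 + 0.4·h(Overloaded) + 0.1·1 + 0.1·h(Busy) + 0.25·h(Idle)
Solving: h(Overloaded) = 0.5294, h(Busy) = 0.4422, h(Idle) = 0.4746.
Starting from Idle, the probability is 0.4746.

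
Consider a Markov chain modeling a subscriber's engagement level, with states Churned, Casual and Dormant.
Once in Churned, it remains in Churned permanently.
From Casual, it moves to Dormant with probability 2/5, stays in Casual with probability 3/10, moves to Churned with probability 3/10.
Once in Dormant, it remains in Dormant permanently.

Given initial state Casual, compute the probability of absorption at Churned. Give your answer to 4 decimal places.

Let h(s) be the probability of absorption at Churned starting from transient state s. Then h(Churned) = 1 and h(Dormant) = 0. By first-step analysis:
h(Casual) = 0.3·1 + 0.3·h(Casual) + 0.4·0
Solving: h(Casual) = 0.4286.
Starting from Casual, the probability is 0.4286.

0.4286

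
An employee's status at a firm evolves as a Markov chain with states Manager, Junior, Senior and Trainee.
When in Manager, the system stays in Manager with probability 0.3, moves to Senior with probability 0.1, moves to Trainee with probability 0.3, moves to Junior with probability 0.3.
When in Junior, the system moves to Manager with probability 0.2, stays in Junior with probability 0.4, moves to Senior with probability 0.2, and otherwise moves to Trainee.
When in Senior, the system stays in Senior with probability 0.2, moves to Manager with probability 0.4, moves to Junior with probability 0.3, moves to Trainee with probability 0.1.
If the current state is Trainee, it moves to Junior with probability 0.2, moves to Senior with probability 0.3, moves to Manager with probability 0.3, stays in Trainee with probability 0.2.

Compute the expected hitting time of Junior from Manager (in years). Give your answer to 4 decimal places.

Let t(s) be the expected number of years to first reach Junior from state s, with t(Junior) = 0. Conditioning on the first year:
t(Manager) = 1 + 0.3·t(Manager) + 0.1·t(Senior) + 0.3·t(Trainee)
t(Senior) = 1 + 0.4·t(Manager) + 0.2·t(Senior) + 0.1·t(Trainee)
t(Trainee) = 1 + 0.3·t(Manager) + 0.3·t(Senior) + 0.2·t(Trainee)
Solving: t(Manager) = 3.6268, t(Senior) = 3.5563, t(Trainee) = 3.9437.
Expected years from Manager to Junior: 3.6268.

3.6268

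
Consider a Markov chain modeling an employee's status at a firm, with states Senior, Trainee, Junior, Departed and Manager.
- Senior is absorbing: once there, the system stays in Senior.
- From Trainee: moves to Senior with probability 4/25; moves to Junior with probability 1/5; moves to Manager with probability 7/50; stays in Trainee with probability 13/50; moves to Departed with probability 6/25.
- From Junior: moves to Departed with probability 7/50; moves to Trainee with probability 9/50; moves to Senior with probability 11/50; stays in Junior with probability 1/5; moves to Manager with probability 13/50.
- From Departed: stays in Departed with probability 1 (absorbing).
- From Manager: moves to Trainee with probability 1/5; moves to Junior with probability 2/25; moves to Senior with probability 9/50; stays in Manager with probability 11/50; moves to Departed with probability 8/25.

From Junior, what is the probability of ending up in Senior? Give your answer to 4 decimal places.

Let h(s) be the probability of absorption at Senior starting from transient state s. Then h(Senior) = 1 and h(Departed) = 0. By first-step analysis:
h(Trainee) = 0.16·1 + 0.26·h(Trainee) + 0.2·h(Junior) + 0.24·0 + 0.14·h(Manager)
h(Junior) = 0.22·1 + 0.18·h(Trainee) + 0.2·h(Junior) + 0.14·0 + 0.26·h(Manager)
h(Manager) = 0.18·1 + 0.2·h(Trainee) + 0.08·h(Junior) + 0.32·0 + 0.22·h(Manager)
Solving: h(Trainee) = 0.4246, h(Junior) = 0.4975, h(Manager) = 0.3907.
Starting from Junior, the probability is 0.4975.

0.4975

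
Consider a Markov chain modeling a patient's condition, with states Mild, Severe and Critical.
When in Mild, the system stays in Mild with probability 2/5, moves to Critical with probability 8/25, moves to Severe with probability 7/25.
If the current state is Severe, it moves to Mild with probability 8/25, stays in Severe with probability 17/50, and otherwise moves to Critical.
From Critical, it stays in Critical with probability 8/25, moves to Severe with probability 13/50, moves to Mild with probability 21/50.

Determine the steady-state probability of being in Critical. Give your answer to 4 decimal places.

0.3258

Let the stationary distribution be π with π = πP and π_1 + π_2 + π_3 = 1.
π_1 = 0.4·π_1 + 0.32·π_2 + 0.42·π_3
π_2 = 0.28·π_1 + 0.34·π_2 + 0.26·π_3
Solving with the normalization constraint gives π = (0.3832, 0.2909, 0.3258).
So the stationary probability of Critical is 0.3258.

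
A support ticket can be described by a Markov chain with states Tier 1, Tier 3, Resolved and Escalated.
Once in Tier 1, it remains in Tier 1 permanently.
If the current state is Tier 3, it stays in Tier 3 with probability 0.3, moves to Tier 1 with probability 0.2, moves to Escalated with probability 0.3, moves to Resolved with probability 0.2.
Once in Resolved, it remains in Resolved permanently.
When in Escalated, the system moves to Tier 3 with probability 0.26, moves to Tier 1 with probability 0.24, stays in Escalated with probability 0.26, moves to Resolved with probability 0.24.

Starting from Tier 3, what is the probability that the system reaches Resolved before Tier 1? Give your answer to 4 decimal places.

0.5000

Let h(s) be the probability of absorption at Resolved starting from transient state s. Then h(Resolved) = 1 and h(Tier 1) = 0. By first-step analysis:
h(Tier 3) = 0.2·0 + 0.3·h(Tier 3) + 0.2·1 + 0.3·h(Escalated)
h(Escalated) = 0.24·0 + 0.26·h(Tier 3) + 0.24·1 + 0.26·h(Escalated)
Solving: h(Tier 3) = 0.5000, h(Escalated) = 0.5000.
Starting from Tier 3, the probability is 0.5000.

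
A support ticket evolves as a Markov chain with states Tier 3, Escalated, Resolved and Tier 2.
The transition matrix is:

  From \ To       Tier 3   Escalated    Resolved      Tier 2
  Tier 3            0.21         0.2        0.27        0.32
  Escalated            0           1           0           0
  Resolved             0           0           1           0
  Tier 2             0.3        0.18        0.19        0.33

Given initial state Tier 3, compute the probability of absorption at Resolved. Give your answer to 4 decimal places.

0.5578

Let h(s) be the probability of absorption at Resolved starting from transient state s. Then h(Resolved) = 1 and h(Escalated) = 0. By first-step analysis:
h(Tier 3) = 0.21·h(Tier 3) + 0.2·0 + 0.27·1 + 0.32·h(Tier 2)
h(Tier 2) = 0.3·h(Tier 3) + 0.18·0 + 0.19·1 + 0.33·h(Tier 2)
Solving: h(Tier 3) = 0.5578, h(Tier 2) = 0.5333.
Starting from Tier 3, the probability is 0.5578.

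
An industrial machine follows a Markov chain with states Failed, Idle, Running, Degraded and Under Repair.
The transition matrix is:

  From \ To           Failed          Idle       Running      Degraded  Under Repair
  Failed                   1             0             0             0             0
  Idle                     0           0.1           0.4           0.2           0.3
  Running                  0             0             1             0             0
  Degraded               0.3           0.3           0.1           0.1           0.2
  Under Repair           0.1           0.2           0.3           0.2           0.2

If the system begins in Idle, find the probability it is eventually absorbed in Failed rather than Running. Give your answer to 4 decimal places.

0.2004

Let h(s) be the probability of absorption at Failed starting from transient state s. Then h(Failed) = 1 and h(Running) = 0. By first-step analysis:
h(Idle) = 0.1·h(Idle) + 0.4·0 + 0.2·h(Degraded) + 0.3·h(Under Repair)
h(Degraded) = 0.3·1 + 0.3·h(Idle) + 0.1·0 + 0.1·h(Degraded) + 0.2·h(Under Repair)
h(Under Repair) = 0.1·1 + 0.2·h(Idle) + 0.3·0 + 0.2·h(Degraded) + 0.2·h(Under Repair)
Solving: h(Idle) = 0.2004, h(Degraded) = 0.4649, h(Under Repair) = 0.2913.
Starting from Idle, the probability is 0.2004.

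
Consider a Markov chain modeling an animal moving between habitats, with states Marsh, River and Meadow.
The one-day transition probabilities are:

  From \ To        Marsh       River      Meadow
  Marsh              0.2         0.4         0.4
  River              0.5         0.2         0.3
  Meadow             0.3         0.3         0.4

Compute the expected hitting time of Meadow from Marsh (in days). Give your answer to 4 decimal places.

2.7273

Let t(s) be the expected number of days to first reach Meadow from state s, with t(Meadow) = 0. Conditioning on the first day:
t(Marsh) = 1 + 0.2·t(Marsh) + 0.4·t(River)
t(River) = 1 + 0.5·t(Marsh) + 0.2·t(River)
Solving: t(Marsh) = 2.7273, t(River) = 2.9545.
Expected days from Marsh to Meadow: 2.7273.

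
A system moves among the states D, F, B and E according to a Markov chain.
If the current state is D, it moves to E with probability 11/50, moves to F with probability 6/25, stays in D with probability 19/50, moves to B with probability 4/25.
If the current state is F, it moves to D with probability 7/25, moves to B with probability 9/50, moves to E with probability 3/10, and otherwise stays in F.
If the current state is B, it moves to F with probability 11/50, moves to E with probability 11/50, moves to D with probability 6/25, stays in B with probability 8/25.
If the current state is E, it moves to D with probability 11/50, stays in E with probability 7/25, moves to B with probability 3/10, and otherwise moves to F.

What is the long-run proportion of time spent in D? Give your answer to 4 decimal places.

Let the stationary distribution be π with π = πP and π_1 + π_2 + π_3 + π_4 = 1.
π_1 = 0.38·π_1 + 0.28·π_2 + 0.24·π_3 + 0.22·π_4
π_2 = 0.24·π_1 + 0.24·π_2 + 0.22·π_3 + 0.2·π_4
π_3 = 0.16·π_1 + 0.18·π_2 + 0.32·π_3 + 0.3·π_4
Solving with the normalization constraint gives π = (0.2837, 0.2251, 0.2380, 0.2532).
So the stationary probability of D is 0.2837.

0.2837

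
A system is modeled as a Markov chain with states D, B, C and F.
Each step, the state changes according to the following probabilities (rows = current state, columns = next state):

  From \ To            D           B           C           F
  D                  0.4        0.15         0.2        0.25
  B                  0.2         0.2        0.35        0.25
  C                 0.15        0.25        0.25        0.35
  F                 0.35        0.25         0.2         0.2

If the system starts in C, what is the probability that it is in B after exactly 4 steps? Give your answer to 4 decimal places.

Propagate the distribution vector 4 steps from C.
After 0 steps: (0.0000, 0.0000, 1.0000, 0.0000)
After 1 step: (0.1500, 0.2500, 0.2500, 0.3500)
After 2 steps: (0.2700, 0.2225, 0.2500, 0.2575)
After 3 steps: (0.2801, 0.2119, 0.2459, 0.2621)
After 4 steps: (0.2831, 0.2114, 0.2441, 0.2615)
P(in B after 4 steps) = 0.2114

0.2114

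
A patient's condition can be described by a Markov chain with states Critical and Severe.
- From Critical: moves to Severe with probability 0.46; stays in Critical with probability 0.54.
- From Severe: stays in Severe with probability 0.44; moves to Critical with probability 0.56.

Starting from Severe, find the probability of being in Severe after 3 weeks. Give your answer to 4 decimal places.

Propagate the distribution vector 3 weeks from Severe.
After 0 weeks: (0.0000, 1.0000)
After 1 week: (0.5600, 0.4400)
After 2 weeks: (0.5488, 0.4512)
After 3 weeks: (0.5490, 0.4510)
P(in Severe after 3 weeks) = 0.4510

0.4510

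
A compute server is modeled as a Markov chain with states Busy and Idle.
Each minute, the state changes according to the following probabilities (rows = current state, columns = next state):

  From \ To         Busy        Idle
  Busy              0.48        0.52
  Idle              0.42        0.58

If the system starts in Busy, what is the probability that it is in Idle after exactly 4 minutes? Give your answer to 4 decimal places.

0.5532

Propagate the distribution vector 4 minutes from Busy.
After 0 minutes: (1.0000, 0.0000)
After 1 minute: (0.4800, 0.5200)
After 2 minutes: (0.4488, 0.5512)
After 3 minutes: (0.4469, 0.5531)
After 4 minutes: (0.4468, 0.5532)
P(in Idle after 4 minutes) = 0.5532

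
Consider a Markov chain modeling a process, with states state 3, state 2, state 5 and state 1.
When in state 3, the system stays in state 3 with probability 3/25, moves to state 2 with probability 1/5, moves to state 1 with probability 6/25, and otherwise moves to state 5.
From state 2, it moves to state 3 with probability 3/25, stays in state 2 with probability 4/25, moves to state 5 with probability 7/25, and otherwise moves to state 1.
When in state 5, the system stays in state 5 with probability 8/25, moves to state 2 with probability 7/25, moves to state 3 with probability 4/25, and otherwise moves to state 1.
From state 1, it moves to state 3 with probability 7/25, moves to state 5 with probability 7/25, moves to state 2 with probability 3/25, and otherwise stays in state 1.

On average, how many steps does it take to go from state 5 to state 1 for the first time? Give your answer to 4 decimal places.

Let t(s) be the expected number of steps to first reach state 1 from state s, with t(state 1) = 0. Conditioning on the first step:
t(state 3) = 1 + 0.12·t(state 3) + 0.2·t(state 2) + 0.44·t(state 5)
t(state 2) = 1 + 0.12·t(state 3) + 0.16·t(state 2) + 0.28·t(state 5)
t(state 5) = 1 + 0.16·t(state 3) + 0.28·t(state 2) + 0.32·t(state 5)
Solving: t(state 3) = 3.5209, t(state 2) = 2.8511, t(state 5) = 3.4730.
Expected steps from state 5 to state 1: 3.4730.

3.4730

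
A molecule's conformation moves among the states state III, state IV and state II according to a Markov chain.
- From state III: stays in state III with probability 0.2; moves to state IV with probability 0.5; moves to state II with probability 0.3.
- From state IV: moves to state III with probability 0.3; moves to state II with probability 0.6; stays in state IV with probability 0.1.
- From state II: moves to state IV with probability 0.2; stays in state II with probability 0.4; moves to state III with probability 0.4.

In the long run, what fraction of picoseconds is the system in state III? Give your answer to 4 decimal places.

Let the stationary distribution be π with π = πP and π_1 + π_2 + π_3 = 1.
π_1 = 0.2·π_1 + 0.3·π_2 + 0.4·π_3
π_2 = 0.5·π_1 + 0.1·π_2 + 0.2·π_3
Solving with the normalization constraint gives π = (0.3111, 0.2667, 0.4222).
So the stationary probability of state III is 0.3111.

0.3111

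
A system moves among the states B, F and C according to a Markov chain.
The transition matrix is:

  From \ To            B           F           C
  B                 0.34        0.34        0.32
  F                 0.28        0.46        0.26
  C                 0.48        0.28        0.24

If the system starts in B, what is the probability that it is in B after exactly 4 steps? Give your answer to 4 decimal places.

Propagate the distribution vector 4 steps from B.
After 0 steps: (1.0000, 0.0000, 0.0000)
After 1 step: (0.3400, 0.3400, 0.3200)
After 2 steps: (0.3644, 0.3616, 0.2740)
After 3 steps: (0.3567, 0.3670, 0.2764)
After 4 steps: (0.3567, 0.3675, 0.2759)
P(in B after 4 steps) = 0.3567

0.3567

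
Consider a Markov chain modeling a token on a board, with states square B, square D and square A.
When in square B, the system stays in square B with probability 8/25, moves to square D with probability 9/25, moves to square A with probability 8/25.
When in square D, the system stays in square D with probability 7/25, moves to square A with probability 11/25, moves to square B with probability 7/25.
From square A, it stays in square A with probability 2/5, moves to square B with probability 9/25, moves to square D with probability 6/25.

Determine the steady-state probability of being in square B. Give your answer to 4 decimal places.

Let the stationary distribution be π with π = πP and π_1 + π_2 + π_3 = 1.
π_1 = 0.32·π_1 + 0.28·π_2 + 0.36·π_3
π_2 = 0.36·π_1 + 0.28·π_2 + 0.24·π_3
Solving with the normalization constraint gives π = (0.3238, 0.2905, 0.3857).
So the stationary probability of square B is 0.3238.

0.3238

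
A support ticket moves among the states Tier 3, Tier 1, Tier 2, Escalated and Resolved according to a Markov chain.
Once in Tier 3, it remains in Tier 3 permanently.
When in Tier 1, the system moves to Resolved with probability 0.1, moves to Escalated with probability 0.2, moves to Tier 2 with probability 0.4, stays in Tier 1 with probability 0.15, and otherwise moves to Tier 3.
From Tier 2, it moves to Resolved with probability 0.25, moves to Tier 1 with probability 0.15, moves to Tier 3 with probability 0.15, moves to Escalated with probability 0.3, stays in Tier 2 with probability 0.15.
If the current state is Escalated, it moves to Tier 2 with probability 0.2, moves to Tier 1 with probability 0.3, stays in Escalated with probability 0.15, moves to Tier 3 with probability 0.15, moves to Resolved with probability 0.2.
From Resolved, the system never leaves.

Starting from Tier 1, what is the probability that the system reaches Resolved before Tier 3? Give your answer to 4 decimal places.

Let h(s) be the probability of absorption at Resolved starting from transient state s. Then h(Resolved) = 1 and h(Tier 3) = 0. By first-step analysis:
h(Tier 1) = 0.15·0 + 0.15·h(Tier 1) + 0.4·h(Tier 2) + 0.2·h(Escalated) + 0.1·1
h(Tier 2) = 0.15·0 + 0.15·h(Tier 1) + 0.15·h(Tier 2) + 0.3·h(Escalated) + 0.25·1
h(Escalated) = 0.15·0 + 0.3·h(Tier 1) + 0.2·h(Tier 2) + 0.15·h(Escalated) + 0.2·1
Solving: h(Tier 1) = 0.5231, h(Tier 2) = 0.5831, h(Escalated) = 0.5571.
Starting from Tier 1, the probability is 0.5231.

0.5231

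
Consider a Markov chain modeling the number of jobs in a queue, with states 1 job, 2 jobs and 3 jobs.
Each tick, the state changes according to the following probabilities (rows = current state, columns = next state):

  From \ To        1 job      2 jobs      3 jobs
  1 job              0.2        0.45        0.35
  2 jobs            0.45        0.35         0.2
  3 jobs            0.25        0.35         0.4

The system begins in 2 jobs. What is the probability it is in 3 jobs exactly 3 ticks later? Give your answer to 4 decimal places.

Propagate the distribution vector 3 ticks from 2 jobs.
After 0 ticks: (0.0000, 1.0000, 0.0000)
After 1 tick: (0.4500, 0.3500, 0.2000)
After 2 ticks: (0.2975, 0.3950, 0.3075)
After 3 ticks: (0.3141, 0.3798, 0.3061)
P(in 3 jobs after 3 ticks) = 0.3061

0.3061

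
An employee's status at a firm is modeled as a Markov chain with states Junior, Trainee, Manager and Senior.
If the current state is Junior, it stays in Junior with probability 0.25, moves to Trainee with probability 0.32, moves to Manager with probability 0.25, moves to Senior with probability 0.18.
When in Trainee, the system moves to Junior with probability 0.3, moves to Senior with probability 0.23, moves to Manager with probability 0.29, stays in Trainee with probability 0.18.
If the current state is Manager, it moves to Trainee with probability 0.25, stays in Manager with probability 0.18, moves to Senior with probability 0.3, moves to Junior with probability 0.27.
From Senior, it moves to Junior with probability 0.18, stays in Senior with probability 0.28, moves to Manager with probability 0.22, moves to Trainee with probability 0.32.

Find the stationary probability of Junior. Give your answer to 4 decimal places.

Let the stationary distribution be π with π = πP and π_1 + π_2 + π_3 + π_4 = 1.
π_1 = 0.25·π_1 + 0.3·π_2 + 0.27·π_3 + 0.18·π_4
π_2 = 0.32·π_1 + 0.18·π_2 + 0.25·π_3 + 0.32·π_4
π_3 = 0.25·π_1 + 0.29·π_2 + 0.18·π_3 + 0.22·π_4
Solving with the normalization constraint gives π = (0.2508, 0.2662, 0.2367, 0.2463).
So the stationary probability of Junior is 0.2508.

0.2508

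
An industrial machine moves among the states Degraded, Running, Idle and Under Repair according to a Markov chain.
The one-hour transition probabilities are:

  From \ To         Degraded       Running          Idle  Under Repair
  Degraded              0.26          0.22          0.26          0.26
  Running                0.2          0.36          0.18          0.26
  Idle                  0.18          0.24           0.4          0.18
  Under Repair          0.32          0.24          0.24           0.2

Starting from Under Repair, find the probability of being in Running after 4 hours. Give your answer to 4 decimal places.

Propagate the distribution vector 4 hours from Under Repair.
After 0 hours: (0.0000, 0.0000, 0.0000, 1.0000)
After 1 hour: (0.3200, 0.2400, 0.2400, 0.2000)
After 2 hours: (0.2384, 0.2624, 0.2704, 0.2288)
After 3 hours: (0.2364, 0.2667, 0.2723, 0.2246)
After 4 hours: (0.2357, 0.2673, 0.2723, 0.2247)
P(in Running after 4 hours) = 0.2673

0.2673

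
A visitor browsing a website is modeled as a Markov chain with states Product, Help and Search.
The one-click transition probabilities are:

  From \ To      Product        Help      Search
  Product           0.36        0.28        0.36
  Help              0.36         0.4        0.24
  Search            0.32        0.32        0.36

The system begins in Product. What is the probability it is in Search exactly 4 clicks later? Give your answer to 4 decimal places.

Propagate the distribution vector 4 clicks from Product.
After 0 clicks: (1.0000, 0.0000, 0.0000)
After 1 click: (0.3600, 0.2800, 0.3600)
After 2 clicks: (0.3456, 0.3280, 0.3264)
After 3 clicks: (0.3469, 0.3324, 0.3206)
After 4 clicks: (0.3472, 0.3327, 0.3201)
P(in Search after 4 clicks) = 0.3201

0.3201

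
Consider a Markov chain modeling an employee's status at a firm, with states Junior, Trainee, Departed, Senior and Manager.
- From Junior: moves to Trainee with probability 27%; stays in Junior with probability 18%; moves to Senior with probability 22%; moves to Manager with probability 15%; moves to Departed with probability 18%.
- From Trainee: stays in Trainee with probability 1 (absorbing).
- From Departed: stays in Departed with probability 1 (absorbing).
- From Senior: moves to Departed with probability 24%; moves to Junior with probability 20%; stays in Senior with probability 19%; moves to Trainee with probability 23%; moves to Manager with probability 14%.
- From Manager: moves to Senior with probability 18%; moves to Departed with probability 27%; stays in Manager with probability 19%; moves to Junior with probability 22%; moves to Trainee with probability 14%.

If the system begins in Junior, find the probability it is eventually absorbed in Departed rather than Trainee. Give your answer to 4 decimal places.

0.4606

Let h(s) be the probability of absorption at Departed starting from transient state s. Then h(Departed) = 1 and h(Trainee) = 0. By first-step analysis:
h(Junior) = 0.18·h(Junior) + 0.27·0 + 0.18·1 + 0.22·h(Senior) + 0.15·h(Manager)
h(Senior) = 0.2·h(Junior) + 0.23·0 + 0.24·1 + 0.19·h(Senior) + 0.14·h(Manager)
h(Manager) = 0.22·h(Junior) + 0.14·0 + 0.27·1 + 0.18·h(Senior) + 0.19·h(Manager)
Solving: h(Junior) = 0.4606, h(Senior) = 0.5088, h(Manager) = 0.5715.
Starting from Junior, the probability is 0.4606.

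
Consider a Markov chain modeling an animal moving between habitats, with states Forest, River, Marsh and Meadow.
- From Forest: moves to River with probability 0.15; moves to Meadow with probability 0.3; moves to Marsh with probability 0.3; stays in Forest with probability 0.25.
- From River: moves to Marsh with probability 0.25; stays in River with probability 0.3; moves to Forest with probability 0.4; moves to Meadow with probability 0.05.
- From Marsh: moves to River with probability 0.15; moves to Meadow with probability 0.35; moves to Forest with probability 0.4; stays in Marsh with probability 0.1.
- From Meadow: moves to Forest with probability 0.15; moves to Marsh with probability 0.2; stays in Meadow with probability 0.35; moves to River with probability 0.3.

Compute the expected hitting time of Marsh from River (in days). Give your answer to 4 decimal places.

Let t(s) be the expected number of days to first reach Marsh from state s, with t(Marsh) = 0. Conditioning on the first day:
t(Forest) = 1 + 0.25·t(Forest) + 0.15·t(River) + 0.3·t(Meadow)
t(River) = 1 + 0.4·t(Forest) + 0.3·t(River) + 0.05·t(Meadow)
t(Meadow) = 1 + 0.15·t(Forest) + 0.3·t(River) + 0.35·t(Meadow)
Solving: t(Forest) = 3.7999, t(River) = 3.9011, t(Meadow) = 4.2159.
Expected days from River to Marsh: 3.9011.

3.9011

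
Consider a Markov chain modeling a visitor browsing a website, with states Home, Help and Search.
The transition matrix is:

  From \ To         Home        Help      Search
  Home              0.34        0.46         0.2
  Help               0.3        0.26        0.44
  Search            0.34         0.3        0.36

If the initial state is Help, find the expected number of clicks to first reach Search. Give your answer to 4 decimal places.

2.7397

Let t(s) be the expected number of clicks to first reach Search from state s, with t(Search) = 0. Conditioning on the first click:
t(Home) = 1 + 0.34·t(Home) + 0.46·t(Help)
t(Help) = 1 + 0.3·t(Home) + 0.26·t(Help)
Solving: t(Home) = 3.4247, t(Help) = 2.7397.
Expected clicks from Help to Search: 2.7397.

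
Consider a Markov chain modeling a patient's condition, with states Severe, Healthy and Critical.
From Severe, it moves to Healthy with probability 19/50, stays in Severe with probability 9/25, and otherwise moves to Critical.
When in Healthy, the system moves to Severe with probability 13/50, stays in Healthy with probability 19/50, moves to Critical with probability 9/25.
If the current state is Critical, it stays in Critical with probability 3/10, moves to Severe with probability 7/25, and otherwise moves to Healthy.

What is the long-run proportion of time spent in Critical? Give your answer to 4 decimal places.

0.3117

Let the stationary distribution be π with π = πP and π_1 + π_2 + π_3 = 1.
π_1 = 0.36·π_1 + 0.26·π_2 + 0.28·π_3
π_2 = 0.38·π_1 + 0.38·π_2 + 0.42·π_3
Solving with the normalization constraint gives π = (0.2958, 0.3925, 0.3117).
So the stationary probability of Critical is 0.3117.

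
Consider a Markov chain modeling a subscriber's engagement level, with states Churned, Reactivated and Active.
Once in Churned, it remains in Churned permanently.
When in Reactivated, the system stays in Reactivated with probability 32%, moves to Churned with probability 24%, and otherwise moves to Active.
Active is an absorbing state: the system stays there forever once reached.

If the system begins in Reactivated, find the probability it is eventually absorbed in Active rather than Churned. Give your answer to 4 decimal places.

0.6471

Let h(s) be the probability of absorption at Active starting from transient state s. Then h(Active) = 1 and h(Churned) = 0. By first-step analysis:
h(Reactivated) = 0.24·0 + 0.32·h(Reactivated) + 0.44·1
Solving: h(Reactivated) = 0.6471.
Starting from Reactivated, the probability is 0.6471.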